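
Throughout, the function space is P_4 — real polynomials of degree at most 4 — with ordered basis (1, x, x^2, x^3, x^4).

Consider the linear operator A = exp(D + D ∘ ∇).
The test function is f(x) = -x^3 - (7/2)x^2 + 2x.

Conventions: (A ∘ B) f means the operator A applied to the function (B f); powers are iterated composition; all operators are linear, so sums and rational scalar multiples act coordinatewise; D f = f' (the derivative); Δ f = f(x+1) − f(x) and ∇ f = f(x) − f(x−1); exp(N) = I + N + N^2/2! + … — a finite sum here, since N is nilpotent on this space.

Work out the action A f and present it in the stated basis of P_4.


the result is g(x) = -x^3 - (13/2)x^2 - 14x - 25/2

order-1 term: -3x^2 - 13x - 2
order-2 term: -3x - 19/2
order-3 term: -1
the series for exp(D + D ∘ ∇) f terminates at order 3
exp(D + D ∘ ∇) f = -x^3 - (13/2)x^2 - 14x - 25/2


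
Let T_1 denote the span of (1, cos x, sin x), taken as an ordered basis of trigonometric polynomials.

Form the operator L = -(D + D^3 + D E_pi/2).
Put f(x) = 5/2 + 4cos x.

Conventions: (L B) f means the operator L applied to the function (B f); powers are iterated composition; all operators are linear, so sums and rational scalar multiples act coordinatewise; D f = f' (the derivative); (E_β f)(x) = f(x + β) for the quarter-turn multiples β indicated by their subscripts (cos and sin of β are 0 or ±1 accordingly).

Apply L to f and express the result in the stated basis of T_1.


D f = -4sin x
D f = -4sin x
D D f = -4cos x
D D D f = 4sin x
E_pi/2 f = 5/2 - 4sin x
D E_pi/2 f = -4cos x
(D + D^3 + D E_pi/2) f = -4cos x
(-(D + D^3 + D E_pi/2)) f = 4cos x

the image equals g(x) = 4cos x


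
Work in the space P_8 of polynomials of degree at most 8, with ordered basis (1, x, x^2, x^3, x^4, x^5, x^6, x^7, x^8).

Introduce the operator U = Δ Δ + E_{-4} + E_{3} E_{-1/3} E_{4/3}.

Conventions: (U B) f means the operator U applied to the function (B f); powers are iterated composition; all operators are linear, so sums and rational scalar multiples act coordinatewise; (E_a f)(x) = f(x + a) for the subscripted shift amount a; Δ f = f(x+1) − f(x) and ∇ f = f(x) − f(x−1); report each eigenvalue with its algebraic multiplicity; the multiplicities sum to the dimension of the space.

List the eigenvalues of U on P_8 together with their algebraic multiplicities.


λ = 2 (multiplicity 9)

image of 1: 2
image of x: 2x
image of x^2: 2x^2 + 34
image of x^3: 2x^3 + 102x + 6
image of x^4: 2x^4 + 204x^2 + 24x + 526
image of x^5: 2x^5 + 340x^3 + 60x^2 + 2630x + 30
image of x^6: 2x^6 + 510x^4 + 120x^3 + 7890x^2 + 180x + 8254
image of x^7: 2x^7 + 714x^5 + 210x^4 + 18410x^3 + 630x^2 + 57778x + 126
image of x^8: 2x^8 + 952x^6 + 336x^5 + 36820x^4 + 1680x^3 + 231112x^2 + 1008x + 131326
the matrix is upper triangular; its diagonal is (2, 2, 2, 2, 2, 2, 2, 2, 2)
for a triangular matrix the eigenvalues are the diagonal entries, with algebraic multiplicity their repetition count


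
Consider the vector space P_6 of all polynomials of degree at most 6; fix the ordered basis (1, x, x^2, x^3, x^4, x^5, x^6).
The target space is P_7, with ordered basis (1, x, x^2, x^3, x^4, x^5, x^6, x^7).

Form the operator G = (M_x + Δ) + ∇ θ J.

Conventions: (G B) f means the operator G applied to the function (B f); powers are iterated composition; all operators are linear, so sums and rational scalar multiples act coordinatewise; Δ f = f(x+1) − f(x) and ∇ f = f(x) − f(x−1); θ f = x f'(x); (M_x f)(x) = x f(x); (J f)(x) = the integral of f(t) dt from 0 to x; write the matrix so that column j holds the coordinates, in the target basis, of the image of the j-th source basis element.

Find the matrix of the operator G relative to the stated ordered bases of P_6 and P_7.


the matrix is [[1, 0, 2, 0, 2, 0, 2]; [1, 2, -1, 7, -1, 11, -1]; [0, 1, 3, -3, 16, -5, 36]; [0, 0, 1, 4, -6, 30, -15]; [0, 0, 0, 1, 5, -10, 50]; [0, 0, 0, 0, 1, 6, -15]; [0, 0, 0, 0, 0, 1, 7]; [0, 0, 0, 0, 0, 0, 1]] (rows listed top to bottom)

image of 1: x + 1
image of x: x^2 + 2x
image of x^2: x^3 + 3x^2 - x + 2
image of x^3: x^4 + 4x^3 - 3x^2 + 7x
image of x^4: x^5 + 5x^4 - 6x^3 + 16x^2 - x + 2
image of x^5: x^6 + 6x^5 - 10x^4 + 30x^3 - 5x^2 + 11x
image of x^6: x^7 + 7x^6 - 15x^5 + 50x^4 - 15x^3 + 36x^2 - x + 2
each image's coordinates form column j of the matrix


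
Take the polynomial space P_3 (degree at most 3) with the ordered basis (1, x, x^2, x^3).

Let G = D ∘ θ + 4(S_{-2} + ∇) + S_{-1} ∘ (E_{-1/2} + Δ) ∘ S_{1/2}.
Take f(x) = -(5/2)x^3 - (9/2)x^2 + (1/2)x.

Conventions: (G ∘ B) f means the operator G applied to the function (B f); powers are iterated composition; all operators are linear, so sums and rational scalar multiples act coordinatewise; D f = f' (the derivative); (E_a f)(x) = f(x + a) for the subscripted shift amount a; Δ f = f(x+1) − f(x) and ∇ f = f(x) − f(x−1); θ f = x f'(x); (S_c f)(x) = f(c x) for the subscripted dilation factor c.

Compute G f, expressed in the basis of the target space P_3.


θ f = -(15/2)x^3 - 9x^2 + (1/2)x
D θ f = -(45/2)x^2 - 18x + 1/2
S_{-2} f = 20x^3 - 18x^2 - x
∇ f = -(15/2)x^2 - (3/2)x + 5/2
(S_{-2} + ∇) f = 20x^3 - (51/2)x^2 - (5/2)x + 5/2
(4(S_{-2} + ∇)) f = 80x^3 - 102x^2 - 10x + 10
S_{1/2} f = -(5/16)x^3 - (9/8)x^2 + (1/4)x
E_{-1/2} S_{1/2} f = -(5/16)x^3 - (21/32)x^2 + (73/64)x - 47/128
Δ S_{1/2} f = -(15/16)x^2 - (51/16)x - 19/16
(E_{-1/2} + Δ) S_{1/2} f = -(5/16)x^3 - (51/32)x^2 - (131/64)x - 199/128
S_{-1} (E_{-1/2} + Δ) S_{1/2} f = (5/16)x^3 - (51/32)x^2 + (131/64)x - 199/128
(D ∘ θ + 4(S_{-2} + ∇) + S_{-1} ∘ (E_{-1/2} + Δ) ∘ S_{1/2}) f = (1285/16)x^3 - (4035/32)x^2 - (1661/64)x + 1145/128

the result is g(x) = (1285/16)x^3 - (4035/32)x^2 - (1661/64)x + 1145/128


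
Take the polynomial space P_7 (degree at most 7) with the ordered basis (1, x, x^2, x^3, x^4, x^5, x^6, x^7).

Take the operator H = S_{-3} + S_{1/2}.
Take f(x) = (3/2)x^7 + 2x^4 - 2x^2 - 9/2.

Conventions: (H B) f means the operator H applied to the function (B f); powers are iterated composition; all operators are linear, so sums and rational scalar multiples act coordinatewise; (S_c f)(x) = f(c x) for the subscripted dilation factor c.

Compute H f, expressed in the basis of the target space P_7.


g(x) = -(839805/256)x^7 + (1297/8)x^4 - (37/2)x^2 - 9

S_{-3} f = -(6561/2)x^7 + 162x^4 - 18x^2 - 9/2
S_{1/2} f = (3/256)x^7 + (1/8)x^4 - (1/2)x^2 - 9/2
(S_{-3} + S_{1/2}) f = -(839805/256)x^7 + (1297/8)x^4 - (37/2)x^2 - 9


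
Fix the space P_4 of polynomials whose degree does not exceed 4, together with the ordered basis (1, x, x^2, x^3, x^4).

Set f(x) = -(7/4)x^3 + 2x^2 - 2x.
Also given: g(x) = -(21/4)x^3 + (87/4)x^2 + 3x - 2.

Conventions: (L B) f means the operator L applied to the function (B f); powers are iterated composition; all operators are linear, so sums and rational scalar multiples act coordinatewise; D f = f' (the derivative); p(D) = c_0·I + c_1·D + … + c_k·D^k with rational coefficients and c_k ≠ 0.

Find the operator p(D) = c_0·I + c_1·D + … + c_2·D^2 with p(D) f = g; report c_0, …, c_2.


D^0 f = -(7/4)x^3 + 2x^2 - 2x
D^1 f = -(21/4)x^2 + 4x - 2
D^2 f = -(21/2)x + 4
matching coefficients of g against c_0 f + c_1 Df + … from the top degree down determines the c_i
solution: c_0 = 3, c_1 = -3, c_2 = -2

p(D) = 3·I − 3·D − 2·D^2, i.e. c_0 = 3, c_1 = -3, c_2 = -2


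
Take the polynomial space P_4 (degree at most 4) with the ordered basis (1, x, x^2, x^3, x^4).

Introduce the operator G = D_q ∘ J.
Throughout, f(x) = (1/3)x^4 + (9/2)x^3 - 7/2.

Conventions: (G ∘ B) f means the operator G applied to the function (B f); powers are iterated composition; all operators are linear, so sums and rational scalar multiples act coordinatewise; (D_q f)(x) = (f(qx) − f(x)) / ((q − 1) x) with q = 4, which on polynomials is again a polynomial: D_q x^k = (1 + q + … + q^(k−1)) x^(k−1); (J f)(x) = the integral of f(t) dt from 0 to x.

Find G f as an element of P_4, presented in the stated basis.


J f = (1/15)x^5 + (9/8)x^4 - (7/2)x
D_q J f = (341/15)x^4 + (765/8)x^3 - 7/2

the image equals g(x) = (341/15)x^4 + (765/8)x^3 - 7/2


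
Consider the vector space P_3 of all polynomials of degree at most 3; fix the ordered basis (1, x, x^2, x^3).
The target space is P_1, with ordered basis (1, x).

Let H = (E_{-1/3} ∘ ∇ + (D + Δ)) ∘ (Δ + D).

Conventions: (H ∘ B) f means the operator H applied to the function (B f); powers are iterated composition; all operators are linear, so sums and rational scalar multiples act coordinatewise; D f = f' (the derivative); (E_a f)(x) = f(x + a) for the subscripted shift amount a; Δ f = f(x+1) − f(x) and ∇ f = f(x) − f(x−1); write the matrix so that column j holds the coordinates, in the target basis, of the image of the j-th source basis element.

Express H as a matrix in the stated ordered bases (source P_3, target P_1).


the matrix is [[0, 0, 12, 5]; [0, 0, 0, 36]] (rows listed top to bottom)

image of 1: 0
image of x: 0
image of x^2: 12
image of x^3: 36x + 5
each image's coordinates form column j of the matrix


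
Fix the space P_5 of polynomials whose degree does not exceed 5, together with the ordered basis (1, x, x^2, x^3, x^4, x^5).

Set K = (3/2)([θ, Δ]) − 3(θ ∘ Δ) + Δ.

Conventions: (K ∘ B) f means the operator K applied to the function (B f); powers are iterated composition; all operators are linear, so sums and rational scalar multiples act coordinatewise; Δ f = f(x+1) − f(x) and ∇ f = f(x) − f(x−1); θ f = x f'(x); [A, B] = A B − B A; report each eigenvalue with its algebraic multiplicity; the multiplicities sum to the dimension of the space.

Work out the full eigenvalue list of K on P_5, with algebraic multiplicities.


image of 1: 0
image of x: -1/2
image of x^2: -7x - 2
image of x^3: -(39/2)x^2 - 15x - 7/2
image of x^4: -38x^3 - 48x^2 - 26x - 5
image of x^5: -(125/2)x^4 - 110x^3 - 95x^2 - 40x - 13/2
the matrix is upper triangular; its diagonal is (0, 0, 0, 0, 0, 0)
for a triangular matrix the eigenvalues are the diagonal entries, with algebraic multiplicity their repetition count

λ = 0 (multiplicity 6)


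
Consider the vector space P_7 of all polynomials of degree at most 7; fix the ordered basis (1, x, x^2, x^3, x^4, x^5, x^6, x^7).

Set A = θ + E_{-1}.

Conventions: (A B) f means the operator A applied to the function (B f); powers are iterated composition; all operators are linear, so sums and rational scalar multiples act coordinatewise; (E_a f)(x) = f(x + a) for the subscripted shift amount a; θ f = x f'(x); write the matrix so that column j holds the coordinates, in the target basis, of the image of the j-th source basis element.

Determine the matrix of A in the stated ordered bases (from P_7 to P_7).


image of 1: 1
image of x: 2x - 1
image of x^2: 3x^2 - 2x + 1
image of x^3: 4x^3 - 3x^2 + 3x - 1
image of x^4: 5x^4 - 4x^3 + 6x^2 - 4x + 1
image of x^5: 6x^5 - 5x^4 + 10x^3 - 10x^2 + 5x - 1
image of x^6: 7x^6 - 6x^5 + 15x^4 - 20x^3 + 15x^2 - 6x + 1
image of x^7: 8x^7 - 7x^6 + 21x^5 - 35x^4 + 35x^3 - 21x^2 + 7x - 1
each image's coordinates form column j of the matrix

the matrix is [[1, -1, 1, -1, 1, -1, 1, -1]; [0, 2, -2, 3, -4, 5, -6, 7]; [0, 0, 3, -3, 6, -10, 15, -21]; [0, 0, 0, 4, -4, 10, -20, 35]; [0, 0, 0, 0, 5, -5, 15, -35]; [0, 0, 0, 0, 0, 6, -6, 21]; [0, 0, 0, 0, 0, 0, 7, -7]; [0, 0, 0, 0, 0, 0, 0, 8]] (rows listed top to bottom)


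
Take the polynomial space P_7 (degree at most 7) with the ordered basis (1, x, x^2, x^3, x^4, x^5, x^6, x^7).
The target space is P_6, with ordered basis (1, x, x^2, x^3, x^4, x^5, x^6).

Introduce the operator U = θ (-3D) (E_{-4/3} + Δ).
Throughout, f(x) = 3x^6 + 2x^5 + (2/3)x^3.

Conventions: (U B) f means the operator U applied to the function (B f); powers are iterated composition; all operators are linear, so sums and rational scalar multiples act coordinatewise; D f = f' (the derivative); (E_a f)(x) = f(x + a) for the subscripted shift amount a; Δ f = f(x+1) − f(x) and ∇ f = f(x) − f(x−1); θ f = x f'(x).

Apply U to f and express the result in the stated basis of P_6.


E_{-4/3} f = 3x^6 - 22x^5 + (200/3)x^4 - 106x^3 + (2488/27)x^2 - (3296/81)x + 1664/243
Δ f = 18x^5 + 55x^4 + 80x^3 + 67x^2 + 30x + 17/3
(E_{-4/3} + Δ) f = 3x^6 - 4x^5 + (365/3)x^4 - 26x^3 + (4297/27)x^2 - (866/81)x + 3041/243
D (E_{-4/3} + Δ) f = 18x^5 - 20x^4 + (1460/3)x^3 - 78x^2 + (8594/27)x - 866/81
(-3D) (E_{-4/3} + Δ) f = -54x^5 + 60x^4 - 1460x^3 + 234x^2 - (8594/9)x + 866/27
θ ((-3D) (E_{-4/3} + Δ)) f = -270x^5 + 240x^4 - 4380x^3 + 468x^2 - (8594/9)x

the image equals g(x) = -270x^5 + 240x^4 - 4380x^3 + 468x^2 - (8594/9)x


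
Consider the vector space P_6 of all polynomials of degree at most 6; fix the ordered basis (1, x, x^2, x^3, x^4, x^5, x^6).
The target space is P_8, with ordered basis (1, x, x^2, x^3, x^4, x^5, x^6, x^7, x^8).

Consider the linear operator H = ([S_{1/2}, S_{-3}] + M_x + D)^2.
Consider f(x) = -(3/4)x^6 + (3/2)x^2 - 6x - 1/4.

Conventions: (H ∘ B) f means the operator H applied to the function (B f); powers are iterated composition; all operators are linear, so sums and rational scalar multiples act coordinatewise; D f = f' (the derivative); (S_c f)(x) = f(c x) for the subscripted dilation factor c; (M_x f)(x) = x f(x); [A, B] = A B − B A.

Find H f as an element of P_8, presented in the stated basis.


S_{-3} f = -(2187/4)x^6 + (27/2)x^2 + 18x - 1/4
S_{1/2} S_{-3} f = -(2187/256)x^6 + (27/8)x^2 + 9x - 1/4
S_{1/2} f = -(3/256)x^6 + (3/8)x^2 - 3x - 1/4
S_{-3} S_{1/2} f = -(2187/256)x^6 + (27/8)x^2 + 9x - 1/4
[S_{1/2}, S_{-3}] f = 0
M_x f = -(3/4)x^7 + (3/2)x^3 - 6x^2 - (1/4)x
D f = -(9/2)x^5 + 3x - 6
([S_{1/2}, S_{-3}] + M_x + D) f = -(3/4)x^7 - (9/2)x^5 + (3/2)x^3 - 6x^2 + (11/4)x - 6
S_{-3} ([S_{1/2}, S_{-3}] + M_x + D) f = (6561/4)x^7 + (2187/2)x^5 - (81/2)x^3 - 54x^2 - (33/4)x - 6
S_{1/2} S_{-3} ([S_{1/2}, S_{-3}] + M_x + D) f = (6561/512)x^7 + (2187/64)x^5 - (81/16)x^3 - (27/2)x^2 - (33/8)x - 6
S_{1/2} ([S_{1/2}, S_{-3}] + M_x + D) f = -(3/512)x^7 - (9/64)x^5 + (3/16)x^3 - (3/2)x^2 + (11/8)x - 6
S_{-3} S_{1/2} ([S_{1/2}, S_{-3}] + M_x + D) f = (6561/512)x^7 + (2187/64)x^5 - (81/16)x^3 - (27/2)x^2 - (33/8)x - 6
[S_{1/2}, S_{-3}] ([S_{1/2}, S_{-3}] + M_x + D) f = 0
M_x ([S_{1/2}, S_{-3}] + M_x + D) f = -(3/4)x^8 - (9/2)x^6 + (3/2)x^4 - 6x^3 + (11/4)x^2 - 6x
D ([S_{1/2}, S_{-3}] + M_x + D) f = -(21/4)x^6 - (45/2)x^4 + (9/2)x^2 - 12x + 11/4
([S_{1/2}, S_{-3}] + M_x + D) ([S_{1/2}, S_{-3}] + M_x + D) f = -(3/4)x^8 - (39/4)x^6 - 21x^4 - 6x^3 + (29/4)x^2 - 18x + 11/4

g(x) = -(3/4)x^8 - (39/4)x^6 - 21x^4 - 6x^3 + (29/4)x^2 - 18x + 11/4


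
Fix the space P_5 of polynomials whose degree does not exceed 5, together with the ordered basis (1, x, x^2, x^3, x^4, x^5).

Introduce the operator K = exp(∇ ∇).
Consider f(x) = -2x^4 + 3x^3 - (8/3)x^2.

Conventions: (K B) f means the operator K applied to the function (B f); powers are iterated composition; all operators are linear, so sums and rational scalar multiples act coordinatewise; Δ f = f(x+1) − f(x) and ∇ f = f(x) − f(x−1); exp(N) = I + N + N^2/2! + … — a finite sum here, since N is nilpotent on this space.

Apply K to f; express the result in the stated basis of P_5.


order-1 term: -24x^2 + 66x - 154/3
order-2 term: -24
the series for exp(∇ ∇) f terminates at order 2
exp(∇ ∇) f = -2x^4 + 3x^3 - (80/3)x^2 + 66x - 226/3

the image equals g(x) = -2x^4 + 3x^3 - (80/3)x^2 + 66x - 226/3


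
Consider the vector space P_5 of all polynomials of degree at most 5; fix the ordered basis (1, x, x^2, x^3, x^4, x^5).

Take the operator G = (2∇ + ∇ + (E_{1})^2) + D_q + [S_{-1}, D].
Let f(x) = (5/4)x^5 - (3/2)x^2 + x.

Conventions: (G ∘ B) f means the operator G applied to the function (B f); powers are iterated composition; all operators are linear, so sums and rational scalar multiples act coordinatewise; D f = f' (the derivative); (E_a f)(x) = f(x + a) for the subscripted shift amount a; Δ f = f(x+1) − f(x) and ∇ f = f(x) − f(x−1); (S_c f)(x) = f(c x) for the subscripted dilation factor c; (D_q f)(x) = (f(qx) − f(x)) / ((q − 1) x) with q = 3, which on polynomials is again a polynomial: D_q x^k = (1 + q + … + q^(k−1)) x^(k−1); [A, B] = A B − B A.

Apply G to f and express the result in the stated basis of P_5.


∇ f = (25/4)x^4 - (25/2)x^3 + (25/2)x^2 - (37/4)x + 15/4
(2∇) f = (25/2)x^4 - 25x^3 + 25x^2 - (37/2)x + 15/2
∇ f = (25/4)x^4 - (25/2)x^3 + (25/2)x^2 - (37/4)x + 15/4
E_{1} f = (5/4)x^5 + (25/4)x^4 + (25/2)x^3 + 11x^2 + (17/4)x + 3/4
E_{1} E_{1} f = (5/4)x^5 + (25/2)x^4 + 50x^3 + (197/2)x^2 + 95x + 36
(2∇ + ∇ + (E_{1})^2) f = (5/4)x^5 + (125/4)x^4 + (25/2)x^3 + 136x^2 + (269/4)x + 189/4
D_q f = (605/4)x^4 - 6x + 1
D f = (25/4)x^4 - 3x + 1
S_{-1} D f = (25/4)x^4 + 3x + 1
S_{-1} f = -(5/4)x^5 - (3/2)x^2 - x
D S_{-1} f = -(25/4)x^4 - 3x - 1
[S_{-1}, D] f = (25/2)x^4 + 6x + 2
((2∇ + ∇ + (E_{1})^2) + D_q + [S_{-1}, D]) f = (5/4)x^5 + 195x^4 + (25/2)x^3 + 136x^2 + (269/4)x + 201/4

the image equals g(x) = (5/4)x^5 + 195x^4 + (25/2)x^3 + 136x^2 + (269/4)x + 201/4


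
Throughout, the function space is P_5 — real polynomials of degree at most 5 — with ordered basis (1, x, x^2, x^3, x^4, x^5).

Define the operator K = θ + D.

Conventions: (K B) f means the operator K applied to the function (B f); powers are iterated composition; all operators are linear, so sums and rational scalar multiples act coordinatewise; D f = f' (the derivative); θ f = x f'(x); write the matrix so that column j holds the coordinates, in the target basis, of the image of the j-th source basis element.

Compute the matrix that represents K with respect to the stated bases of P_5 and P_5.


the matrix is [[0, 1, 0, 0, 0, 0]; [0, 1, 2, 0, 0, 0]; [0, 0, 2, 3, 0, 0]; [0, 0, 0, 3, 4, 0]; [0, 0, 0, 0, 4, 5]; [0, 0, 0, 0, 0, 5]] (rows listed top to bottom)

image of 1: 0
image of x: x + 1
image of x^2: 2x^2 + 2x
image of x^3: 3x^3 + 3x^2
image of x^4: 4x^4 + 4x^3
image of x^5: 5x^5 + 5x^4
each image's coordinates form column j of the matrix


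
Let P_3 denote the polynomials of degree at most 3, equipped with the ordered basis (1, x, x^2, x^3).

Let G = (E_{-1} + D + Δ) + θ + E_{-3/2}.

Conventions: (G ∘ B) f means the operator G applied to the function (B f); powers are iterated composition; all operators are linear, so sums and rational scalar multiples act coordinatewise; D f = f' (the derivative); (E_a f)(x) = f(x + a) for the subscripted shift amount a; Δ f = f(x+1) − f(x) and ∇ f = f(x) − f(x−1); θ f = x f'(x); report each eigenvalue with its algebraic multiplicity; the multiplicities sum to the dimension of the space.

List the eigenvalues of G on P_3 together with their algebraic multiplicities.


λ = 2 (multiplicity 1), λ = 3 (multiplicity 1), λ = 4 (multiplicity 1), λ = 5 (multiplicity 1)

image of 1: 2
image of x: 3x - 1/2
image of x^2: 4x^2 - x + 17/4
image of x^3: 5x^3 - (3/2)x^2 + (51/4)x - 27/8
the matrix is upper triangular; its diagonal is (2, 3, 4, 5)
for a triangular matrix the eigenvalues are the diagonal entries, with algebraic multiplicity their repetition count


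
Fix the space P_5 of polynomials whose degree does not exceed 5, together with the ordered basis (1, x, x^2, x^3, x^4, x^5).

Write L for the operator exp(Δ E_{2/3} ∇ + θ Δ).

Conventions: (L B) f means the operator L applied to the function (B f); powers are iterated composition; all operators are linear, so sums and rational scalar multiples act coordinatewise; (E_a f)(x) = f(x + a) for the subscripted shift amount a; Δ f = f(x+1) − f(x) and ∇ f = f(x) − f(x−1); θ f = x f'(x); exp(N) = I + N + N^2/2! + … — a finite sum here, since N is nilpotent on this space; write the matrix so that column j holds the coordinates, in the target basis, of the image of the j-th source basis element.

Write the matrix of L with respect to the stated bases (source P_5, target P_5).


the matrix is [[1, 0, 2, 10, 238/3, 21220/27]; [0, 1, 2, 15, 122, 3800/3]; [0, 0, 1, 6, 60, 690]; [0, 0, 0, 1, 12, 170]; [0, 0, 0, 0, 1, 20]; [0, 0, 0, 0, 0, 1]] (rows listed top to bottom)

image of 1: 1
image of x: x
image of x^2: x^2 + 2x + 2
image of x^3: x^3 + 6x^2 + 15x + 10
image of x^4: x^4 + 12x^3 + 60x^2 + 122x + 238/3
image of x^5: x^5 + 20x^4 + 170x^3 + 690x^2 + (3800/3)x + 21220/27
each image's coordinates form column j of the matrix


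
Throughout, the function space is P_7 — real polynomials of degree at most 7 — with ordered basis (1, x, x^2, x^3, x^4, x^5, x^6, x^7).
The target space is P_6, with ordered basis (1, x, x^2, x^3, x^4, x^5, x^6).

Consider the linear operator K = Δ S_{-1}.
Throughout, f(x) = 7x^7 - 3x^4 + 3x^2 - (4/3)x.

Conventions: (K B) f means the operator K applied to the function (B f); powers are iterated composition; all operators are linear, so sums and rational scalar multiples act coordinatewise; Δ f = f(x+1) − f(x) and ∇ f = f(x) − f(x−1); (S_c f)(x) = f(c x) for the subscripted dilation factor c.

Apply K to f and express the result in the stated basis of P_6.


the result is g(x) = -49x^6 - 147x^5 - 245x^4 - 257x^3 - 165x^2 - 55x - 17/3

S_{-1} f = -7x^7 - 3x^4 + 3x^2 + (4/3)x
Δ S_{-1} f = -49x^6 - 147x^5 - 245x^4 - 257x^3 - 165x^2 - 55x - 17/3


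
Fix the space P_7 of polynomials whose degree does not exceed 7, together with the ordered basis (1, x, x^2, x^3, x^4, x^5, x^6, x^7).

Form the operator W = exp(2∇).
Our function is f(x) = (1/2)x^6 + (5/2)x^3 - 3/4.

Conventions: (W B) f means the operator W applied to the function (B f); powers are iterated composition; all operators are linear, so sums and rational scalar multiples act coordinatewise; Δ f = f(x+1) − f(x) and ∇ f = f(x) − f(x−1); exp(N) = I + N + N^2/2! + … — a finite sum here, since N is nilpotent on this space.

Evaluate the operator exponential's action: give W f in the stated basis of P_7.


order-1 term: 6x^5 - 15x^4 + 20x^3 - 9x + 4
order-2 term: 30x^4 - 120x^3 + 210x^2 - 150x + 32
order-3 term: 80x^3 - 360x^2 + 600x - 340
order-4 term: 120x^2 - 480x + 520
order-5 term: 96x - 240
order-6 term: 32
the series for exp(2∇) f terminates at order 6
exp(2∇) f = (1/2)x^6 + 6x^5 + 15x^4 - (35/2)x^3 - 30x^2 + 57x + 29/4

the image equals g(x) = (1/2)x^6 + 6x^5 + 15x^4 - (35/2)x^3 - 30x^2 + 57x + 29/4


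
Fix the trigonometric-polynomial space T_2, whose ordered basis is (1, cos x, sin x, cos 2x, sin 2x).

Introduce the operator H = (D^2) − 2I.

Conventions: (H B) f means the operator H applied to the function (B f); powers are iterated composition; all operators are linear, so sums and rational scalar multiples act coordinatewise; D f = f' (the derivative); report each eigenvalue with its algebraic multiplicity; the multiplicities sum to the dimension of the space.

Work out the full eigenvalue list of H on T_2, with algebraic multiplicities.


λ = -6 (multiplicity 2), λ = -3 (multiplicity 2), λ = -2 (multiplicity 1)

image of 1: -2
image of cos x: -3cos x
image of sin x: -3sin x
image of cos 2x: -6cos 2x
image of sin 2x: -6sin 2x
the matrix is diagonal; its diagonal is (-2, -3, -3, -6, -6)
for a triangular matrix the eigenvalues are the diagonal entries, with algebraic multiplicity their repetition count


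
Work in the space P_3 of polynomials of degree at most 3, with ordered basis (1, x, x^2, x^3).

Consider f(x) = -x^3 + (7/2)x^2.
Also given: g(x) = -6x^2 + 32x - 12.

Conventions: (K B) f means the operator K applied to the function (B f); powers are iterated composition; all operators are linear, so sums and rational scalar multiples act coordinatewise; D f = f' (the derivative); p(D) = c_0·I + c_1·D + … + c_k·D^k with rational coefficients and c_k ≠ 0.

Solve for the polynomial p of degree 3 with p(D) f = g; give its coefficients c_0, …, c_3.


D^0 f = -x^3 + (7/2)x^2
D^1 f = -3x^2 + 7x
D^2 f = -6x + 7
D^3 f = -6
matching coefficients of g against c_0 f + c_1 Df + … from the top degree down determines the c_i
solution: c_0 = 0, c_1 = 2, c_2 = -3, c_3 = -3/2

p(D) = 2·D − 3·D^2 − (3/2)·D^3, i.e. c_0 = 0, c_1 = 2, c_2 = -3, c_3 = -3/2


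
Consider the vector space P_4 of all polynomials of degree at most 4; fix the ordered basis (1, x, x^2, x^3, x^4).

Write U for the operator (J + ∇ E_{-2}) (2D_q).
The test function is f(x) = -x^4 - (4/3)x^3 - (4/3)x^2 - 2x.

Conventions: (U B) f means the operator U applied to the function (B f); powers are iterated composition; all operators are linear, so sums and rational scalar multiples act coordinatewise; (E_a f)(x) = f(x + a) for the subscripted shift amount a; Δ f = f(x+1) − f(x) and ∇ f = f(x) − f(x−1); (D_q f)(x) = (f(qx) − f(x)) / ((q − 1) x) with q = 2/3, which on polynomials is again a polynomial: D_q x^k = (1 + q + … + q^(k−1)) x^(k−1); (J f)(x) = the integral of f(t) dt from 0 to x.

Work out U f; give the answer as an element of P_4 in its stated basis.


D_q f = -(65/27)x^3 - (76/27)x^2 - (20/9)x - 2
(2D_q) f = -(130/27)x^3 - (152/27)x^2 - (40/9)x - 4
J (2D_q) f = -(65/54)x^4 - (152/81)x^3 - (20/9)x^2 - 4x
E_{-2} (2D_q) f = -(130/27)x^3 + (628/27)x^2 - (1072/27)x + 188/9
∇ E_{-2} (2D_q) f = -(130/9)x^2 + (1646/27)x - 610/9
(J + ∇ E_{-2}) (2D_q) f = -(65/54)x^4 - (152/81)x^3 - (50/3)x^2 + (1538/27)x - 610/9

the result is g(x) = -(65/54)x^4 - (152/81)x^3 - (50/3)x^2 + (1538/27)x - 610/9


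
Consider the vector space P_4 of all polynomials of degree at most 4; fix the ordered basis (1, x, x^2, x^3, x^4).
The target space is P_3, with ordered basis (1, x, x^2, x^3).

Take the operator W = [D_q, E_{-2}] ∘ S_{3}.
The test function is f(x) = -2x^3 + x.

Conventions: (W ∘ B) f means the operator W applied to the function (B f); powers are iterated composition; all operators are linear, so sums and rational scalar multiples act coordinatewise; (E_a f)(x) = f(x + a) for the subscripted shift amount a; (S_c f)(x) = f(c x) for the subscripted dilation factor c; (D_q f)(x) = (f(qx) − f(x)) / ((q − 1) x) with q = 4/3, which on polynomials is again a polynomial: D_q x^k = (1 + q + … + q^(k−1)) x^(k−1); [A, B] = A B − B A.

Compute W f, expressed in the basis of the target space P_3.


S_{3} f = -54x^3 + 3x
E_{-2} S_{3} f = -54x^3 + 324x^2 - 645x + 426
D_q E_{-2} S_{3} f = -222x^2 + 756x - 645
D_q S_{3} f = -222x^2 + 3
E_{-2} D_q S_{3} f = -222x^2 + 888x - 885
[D_q, E_{-2}] S_{3} f = -132x + 240

the result is g(x) = -132x + 240


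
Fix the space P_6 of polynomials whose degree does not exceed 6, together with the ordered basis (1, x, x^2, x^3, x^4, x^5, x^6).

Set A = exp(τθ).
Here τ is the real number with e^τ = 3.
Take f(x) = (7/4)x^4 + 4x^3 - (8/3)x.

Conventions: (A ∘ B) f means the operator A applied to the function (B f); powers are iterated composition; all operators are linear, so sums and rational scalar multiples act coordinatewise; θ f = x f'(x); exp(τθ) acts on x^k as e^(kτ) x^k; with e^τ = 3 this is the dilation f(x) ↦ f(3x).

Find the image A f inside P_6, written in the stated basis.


the result is g(x) = (567/4)x^4 + 108x^3 - 8x

exp(τθ) x^k = e^(kτ) x^k; with e^τ = 3 this sends x^k to 3^k x^k
x ↦ 3 x
x^3 ↦ 27 x^3
x^4 ↦ 81 x^4
applying this coordinatewise to f: exp(τθ) f = (567/4)x^4 + 108x^3 - 8x


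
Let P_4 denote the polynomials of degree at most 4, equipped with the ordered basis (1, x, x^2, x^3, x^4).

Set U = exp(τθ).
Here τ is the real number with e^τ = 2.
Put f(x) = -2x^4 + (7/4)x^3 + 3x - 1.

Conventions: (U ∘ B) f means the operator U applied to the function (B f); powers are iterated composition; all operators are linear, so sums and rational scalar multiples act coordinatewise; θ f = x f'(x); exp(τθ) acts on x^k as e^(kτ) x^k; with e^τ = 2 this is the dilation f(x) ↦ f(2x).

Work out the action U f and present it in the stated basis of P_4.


the result is g(x) = -32x^4 + 14x^3 + 6x - 1

exp(τθ) x^k = e^(kτ) x^k; with e^τ = 2 this sends x^k to 2^k x^k
x ↦ 2 x
x^3 ↦ 8 x^3
x^4 ↦ 16 x^4
applying this coordinatewise to f: exp(τθ) f = -32x^4 + 14x^3 + 6x - 1


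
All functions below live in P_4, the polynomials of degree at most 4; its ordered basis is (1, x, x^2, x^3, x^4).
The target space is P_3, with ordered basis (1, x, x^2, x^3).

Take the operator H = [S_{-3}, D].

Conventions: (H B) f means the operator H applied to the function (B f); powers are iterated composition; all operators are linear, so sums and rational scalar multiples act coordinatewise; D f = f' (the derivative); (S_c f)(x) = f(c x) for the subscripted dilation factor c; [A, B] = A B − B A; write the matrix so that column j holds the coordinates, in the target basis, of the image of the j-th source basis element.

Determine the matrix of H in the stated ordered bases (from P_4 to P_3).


image of 1: 0
image of x: 4
image of x^2: -24x
image of x^3: 108x^2
image of x^4: -432x^3
each image's coordinates form column j of the matrix

the matrix is [[0, 4, 0, 0, 0]; [0, 0, -24, 0, 0]; [0, 0, 0, 108, 0]; [0, 0, 0, 0, -432]] (rows listed top to bottom)


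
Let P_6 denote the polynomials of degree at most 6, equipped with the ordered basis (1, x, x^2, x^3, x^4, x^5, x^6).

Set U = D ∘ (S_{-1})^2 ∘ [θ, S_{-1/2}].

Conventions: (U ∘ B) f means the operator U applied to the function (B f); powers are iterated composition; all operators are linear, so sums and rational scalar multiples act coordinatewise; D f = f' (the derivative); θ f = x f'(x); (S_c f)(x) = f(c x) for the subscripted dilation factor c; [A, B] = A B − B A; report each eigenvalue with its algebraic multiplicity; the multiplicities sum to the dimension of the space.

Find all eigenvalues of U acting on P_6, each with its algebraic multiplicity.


λ = 0 (multiplicity 7)

image of 1: 0
image of x: 0
image of x^2: 0
image of x^3: 0
image of x^4: 0
image of x^5: 0
image of x^6: 0
the matrix is upper triangular; its diagonal is (0, 0, 0, 0, 0, 0, 0)
for a triangular matrix the eigenvalues are the diagonal entries, with algebraic multiplicity their repetition count


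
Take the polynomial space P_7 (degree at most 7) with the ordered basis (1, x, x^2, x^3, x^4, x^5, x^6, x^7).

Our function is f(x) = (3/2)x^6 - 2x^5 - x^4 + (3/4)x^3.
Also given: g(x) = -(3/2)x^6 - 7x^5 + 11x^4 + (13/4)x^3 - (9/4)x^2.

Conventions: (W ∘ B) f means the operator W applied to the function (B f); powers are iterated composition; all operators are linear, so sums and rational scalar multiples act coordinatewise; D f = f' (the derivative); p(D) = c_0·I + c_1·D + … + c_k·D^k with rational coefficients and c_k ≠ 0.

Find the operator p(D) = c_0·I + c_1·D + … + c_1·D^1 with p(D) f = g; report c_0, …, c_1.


D^0 f = (3/2)x^6 - 2x^5 - x^4 + (3/4)x^3
D^1 f = 9x^5 - 10x^4 - 4x^3 + (9/4)x^2
matching coefficients of g against c_0 f + c_1 Df + … from the top degree down determines the c_i
solution: c_0 = -1, c_1 = -1

c_0 = -1, c_1 = -1


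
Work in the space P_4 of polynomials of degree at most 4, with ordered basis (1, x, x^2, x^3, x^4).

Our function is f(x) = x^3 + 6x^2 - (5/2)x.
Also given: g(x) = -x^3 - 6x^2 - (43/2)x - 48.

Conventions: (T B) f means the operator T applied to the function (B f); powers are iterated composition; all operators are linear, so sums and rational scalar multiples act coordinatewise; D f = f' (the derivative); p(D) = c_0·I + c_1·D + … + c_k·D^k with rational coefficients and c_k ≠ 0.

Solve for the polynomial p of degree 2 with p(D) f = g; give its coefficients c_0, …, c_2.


p(D) = -I − 4·D^2, i.e. c_0 = -1, c_1 = 0, c_2 = -4

D^0 f = x^3 + 6x^2 - (5/2)x
D^1 f = 3x^2 + 12x - 5/2
D^2 f = 6x + 12
matching coefficients of g against c_0 f + c_1 Df + … from the top degree down determines the c_i
solution: c_0 = -1, c_1 = 0, c_2 = -4


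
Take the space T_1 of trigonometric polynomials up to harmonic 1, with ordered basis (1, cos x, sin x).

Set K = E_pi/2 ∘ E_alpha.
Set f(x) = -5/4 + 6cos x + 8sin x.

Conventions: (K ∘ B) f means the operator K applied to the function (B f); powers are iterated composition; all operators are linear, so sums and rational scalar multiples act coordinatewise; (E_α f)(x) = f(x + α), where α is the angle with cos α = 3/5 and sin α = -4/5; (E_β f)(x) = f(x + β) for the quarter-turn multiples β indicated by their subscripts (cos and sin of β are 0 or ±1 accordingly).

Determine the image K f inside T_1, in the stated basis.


the result is g(x) = -5/4 + (48/5)cos x + (14/5)sin x

E_alpha f = -5/4 - (14/5)cos x + (48/5)sin x
E_pi/2 E_alpha f = -5/4 + (48/5)cos x + (14/5)sin x


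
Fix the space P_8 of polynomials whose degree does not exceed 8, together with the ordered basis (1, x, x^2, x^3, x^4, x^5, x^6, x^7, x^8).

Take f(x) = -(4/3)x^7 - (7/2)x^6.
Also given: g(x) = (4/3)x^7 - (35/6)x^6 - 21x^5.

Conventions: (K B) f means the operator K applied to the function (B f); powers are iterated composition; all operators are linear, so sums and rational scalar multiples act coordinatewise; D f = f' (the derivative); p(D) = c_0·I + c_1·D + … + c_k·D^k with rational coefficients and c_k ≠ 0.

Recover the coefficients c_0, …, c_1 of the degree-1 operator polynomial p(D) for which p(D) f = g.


D^0 f = -(4/3)x^7 - (7/2)x^6
D^1 f = -(28/3)x^6 - 21x^5
matching coefficients of g against c_0 f + c_1 Df + … from the top degree down determines the c_i
solution: c_0 = -1, c_1 = 1

p(D) = -I + D, i.e. c_0 = -1, c_1 = 1


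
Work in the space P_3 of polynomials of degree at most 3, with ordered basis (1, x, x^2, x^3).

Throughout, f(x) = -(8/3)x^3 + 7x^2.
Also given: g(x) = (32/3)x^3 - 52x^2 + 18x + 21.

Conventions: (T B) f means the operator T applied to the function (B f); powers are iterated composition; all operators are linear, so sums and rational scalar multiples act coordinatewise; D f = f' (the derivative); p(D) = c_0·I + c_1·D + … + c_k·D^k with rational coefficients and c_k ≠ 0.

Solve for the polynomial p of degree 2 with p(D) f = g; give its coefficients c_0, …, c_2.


D^0 f = -(8/3)x^3 + 7x^2
D^1 f = -8x^2 + 14x
D^2 f = -16x + 14
matching coefficients of g against c_0 f + c_1 Df + … from the top degree down determines the c_i
solution: c_0 = -4, c_1 = 3, c_2 = 3/2

p(D) = -4·I + 3·D + (3/2)·D^2, i.e. c_0 = -4, c_1 = 3, c_2 = 3/2


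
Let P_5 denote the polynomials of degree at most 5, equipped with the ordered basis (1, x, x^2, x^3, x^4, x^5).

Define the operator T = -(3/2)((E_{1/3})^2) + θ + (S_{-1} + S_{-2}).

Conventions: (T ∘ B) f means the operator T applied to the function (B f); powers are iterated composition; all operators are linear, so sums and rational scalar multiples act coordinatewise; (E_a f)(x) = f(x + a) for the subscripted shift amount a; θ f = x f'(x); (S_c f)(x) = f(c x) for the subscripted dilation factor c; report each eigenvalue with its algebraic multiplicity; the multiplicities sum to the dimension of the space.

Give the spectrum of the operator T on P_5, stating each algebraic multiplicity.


image of 1: 1/2
image of x: -(7/2)x - 1
image of x^2: (11/2)x^2 - 2x - 2/3
image of x^3: -(15/2)x^3 - 3x^2 - 2x - 4/9
image of x^4: (39/2)x^4 - 4x^3 - 4x^2 - (16/9)x - 8/27
image of x^5: -(59/2)x^5 - 5x^4 - (20/3)x^3 - (40/9)x^2 - (40/27)x - 16/81
the matrix is upper triangular; its diagonal is (1/2, -7/2, 11/2, -15/2, 39/2, -59/2)
for a triangular matrix the eigenvalues are the diagonal entries, with algebraic multiplicity their repetition count

λ = -59/2 (multiplicity 1), λ = -15/2 (multiplicity 1), λ = -7/2 (multiplicity 1), λ = 1/2 (multiplicity 1), λ = 11/2 (multiplicity 1), λ = 39/2 (multiplicity 1)


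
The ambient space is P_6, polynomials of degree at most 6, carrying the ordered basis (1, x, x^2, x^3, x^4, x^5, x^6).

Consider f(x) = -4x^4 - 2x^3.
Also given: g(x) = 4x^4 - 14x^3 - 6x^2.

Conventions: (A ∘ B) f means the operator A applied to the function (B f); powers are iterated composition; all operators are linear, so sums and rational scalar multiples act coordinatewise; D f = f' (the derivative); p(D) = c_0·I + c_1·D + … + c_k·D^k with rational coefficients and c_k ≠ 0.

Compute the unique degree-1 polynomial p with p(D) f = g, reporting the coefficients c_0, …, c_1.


c_0 = -1, c_1 = 1

D^0 f = -4x^4 - 2x^3
D^1 f = -16x^3 - 6x^2
matching coefficients of g against c_0 f + c_1 Df + … from the top degree down determines the c_i
solution: c_0 = -1, c_1 = 1


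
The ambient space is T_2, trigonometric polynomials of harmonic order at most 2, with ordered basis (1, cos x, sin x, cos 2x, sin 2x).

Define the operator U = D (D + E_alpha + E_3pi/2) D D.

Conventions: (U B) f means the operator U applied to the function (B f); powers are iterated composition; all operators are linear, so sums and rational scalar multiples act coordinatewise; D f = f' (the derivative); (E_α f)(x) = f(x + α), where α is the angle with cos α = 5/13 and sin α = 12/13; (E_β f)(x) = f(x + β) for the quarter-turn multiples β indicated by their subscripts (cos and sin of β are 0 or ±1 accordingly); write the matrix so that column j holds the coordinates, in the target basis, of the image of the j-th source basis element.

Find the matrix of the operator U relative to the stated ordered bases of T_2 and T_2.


the matrix is [[0, 0, 0, 0, 0]; [0, 12/13, -5/13, 0, 0]; [0, 5/13, 12/13, 0, 0]; [0, 0, 0, 3664/169, 2304/169]; [0, 0, 0, -2304/169, 3664/169]] (rows listed top to bottom)

image of 1: 0
image of cos x: (12/13)cos x + (5/13)sin x
image of sin x: -(5/13)cos x + (12/13)sin x
image of cos 2x: (3664/169)cos 2x - (2304/169)sin 2x
image of sin 2x: (2304/169)cos 2x + (3664/169)sin 2x
each image's coordinates form column j of the matrix


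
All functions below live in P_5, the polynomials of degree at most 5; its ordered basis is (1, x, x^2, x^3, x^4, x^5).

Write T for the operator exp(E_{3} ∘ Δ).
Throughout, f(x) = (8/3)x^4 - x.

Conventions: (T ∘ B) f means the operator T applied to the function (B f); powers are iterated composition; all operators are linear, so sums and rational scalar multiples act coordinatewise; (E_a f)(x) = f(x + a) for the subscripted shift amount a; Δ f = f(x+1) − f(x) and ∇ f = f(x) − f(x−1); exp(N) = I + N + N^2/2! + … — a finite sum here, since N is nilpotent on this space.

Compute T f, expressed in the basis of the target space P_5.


the image equals g(x) = (8/3)x^4 + (32/3)x^3 + 128x^2 + (1885/3)x + 1367

order-1 term: (32/3)x^3 + 112x^2 + (1184/3)x + 1397/3
order-2 term: 16x^2 + 224x + 2360/3
order-3 term: (32/3)x + 112
order-4 term: 8/3
the series for exp(E_{3} ∘ Δ) f terminates at order 4
exp(E_{3} ∘ Δ) f = (8/3)x^4 + (32/3)x^3 + 128x^2 + (1885/3)x + 1367


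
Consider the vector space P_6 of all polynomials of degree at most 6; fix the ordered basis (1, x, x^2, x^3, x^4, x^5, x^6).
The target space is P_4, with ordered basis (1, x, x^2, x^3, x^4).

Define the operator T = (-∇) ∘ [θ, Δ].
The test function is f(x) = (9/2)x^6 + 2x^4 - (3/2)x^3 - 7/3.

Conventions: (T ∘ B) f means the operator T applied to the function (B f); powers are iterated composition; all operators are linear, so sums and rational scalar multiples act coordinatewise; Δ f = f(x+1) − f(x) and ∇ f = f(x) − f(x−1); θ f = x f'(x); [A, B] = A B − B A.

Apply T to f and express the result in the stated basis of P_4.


Δ f = 27x^5 + (135/2)x^4 + 98x^3 + 75x^2 + (61/2)x + 5
θ Δ f = 135x^5 + 270x^4 + 294x^3 + 150x^2 + (61/2)x
θ f = 27x^6 + 8x^4 - (9/2)x^3
Δ θ f = 162x^5 + 405x^4 + 572x^3 + (879/2)x^2 + (361/2)x + 61/2
[θ, Δ] f = -27x^5 - 135x^4 - 278x^3 - (579/2)x^2 - 150x - 61/2
∇ [θ, Δ] f = -135x^4 - 270x^3 - 294x^2 - 150x - 61/2
(-∇) [θ, Δ] f = 135x^4 + 270x^3 + 294x^2 + 150x + 61/2

the result is g(x) = 135x^4 + 270x^3 + 294x^2 + 150x + 61/2


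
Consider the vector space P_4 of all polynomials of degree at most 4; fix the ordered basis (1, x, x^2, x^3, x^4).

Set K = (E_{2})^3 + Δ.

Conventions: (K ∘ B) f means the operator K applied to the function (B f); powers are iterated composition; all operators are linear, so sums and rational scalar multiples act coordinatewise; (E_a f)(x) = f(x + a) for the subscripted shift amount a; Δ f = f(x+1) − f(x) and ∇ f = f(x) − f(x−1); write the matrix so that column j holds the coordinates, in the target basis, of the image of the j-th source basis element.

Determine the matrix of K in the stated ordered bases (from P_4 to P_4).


the matrix is [[1, 7, 37, 217, 1297]; [0, 1, 14, 111, 868]; [0, 0, 1, 21, 222]; [0, 0, 0, 1, 28]; [0, 0, 0, 0, 1]] (rows listed top to bottom)

image of 1: 1
image of x: x + 7
image of x^2: x^2 + 14x + 37
image of x^3: x^3 + 21x^2 + 111x + 217
image of x^4: x^4 + 28x^3 + 222x^2 + 868x + 1297
each image's coordinates form column j of the matrix
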